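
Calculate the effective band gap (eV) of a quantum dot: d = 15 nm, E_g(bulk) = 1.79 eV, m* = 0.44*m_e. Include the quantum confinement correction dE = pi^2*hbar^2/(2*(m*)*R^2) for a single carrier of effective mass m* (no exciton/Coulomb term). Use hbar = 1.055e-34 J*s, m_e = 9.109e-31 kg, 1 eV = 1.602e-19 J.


Radius R = 15/2 nm = 7.5e-09 m
Confinement energy dE = pi^2 * hbar^2 / (2 * m_eff * m_e * R^2)
dE = pi^2 * (1.055e-34)^2 / (2 * 0.44 * 9.109e-31 * (7.5e-09)^2) J, divided by 1.602e-19 J/eV
dE = 0.0152 eV
Total band gap = E_g(bulk) + dE = 1.79 + 0.0152 = 1.8052 eV

1.8052


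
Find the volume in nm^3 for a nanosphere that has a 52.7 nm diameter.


Radius r = 52.7/2 = 26.35 nm
Volume V = (4/3) * pi * r^3
V = (4/3) * pi * (26.35)^3
V = 76635.58 nm^3

76635.58


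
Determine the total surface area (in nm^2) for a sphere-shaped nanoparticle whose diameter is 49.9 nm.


Radius r = 49.9/2 = 24.95 nm
Surface area SA = 4 * pi * r^2
SA = 4 * pi * (24.95)^2
SA = 7822.6 nm^2

7822.6


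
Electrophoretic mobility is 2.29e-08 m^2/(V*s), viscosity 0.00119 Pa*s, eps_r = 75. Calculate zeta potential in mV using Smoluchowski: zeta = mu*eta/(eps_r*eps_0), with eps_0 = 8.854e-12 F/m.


Smoluchowski equation: zeta = mu * eta / (eps_r * eps_0)
zeta = 2.29e-08 * 0.00119 / (75 * 8.854e-12)
zeta = 0.041038 V = 41.04 mV

41.04


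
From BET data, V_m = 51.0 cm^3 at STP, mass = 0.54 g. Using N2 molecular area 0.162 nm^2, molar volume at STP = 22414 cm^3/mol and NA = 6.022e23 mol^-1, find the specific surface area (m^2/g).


Number of moles in monolayer = V_m / 22414 = 51.0 / 22414 = 0.00227536
Number of molecules = moles * NA = 0.00227536 * 6.022e23
SA = molecules * sigma / mass
SA = (51.0 / 22414) * 6.022e23 * 0.162e-18 / 0.54
SA = 411.1 m^2/g

411.1


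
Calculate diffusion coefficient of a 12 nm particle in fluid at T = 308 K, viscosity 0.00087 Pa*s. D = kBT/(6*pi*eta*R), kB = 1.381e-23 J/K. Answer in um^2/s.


Radius R = 12/2 = 6 nm = 6e-09 m
D = kB*T / (6*pi*eta*R)
D = 1.381e-23 * 308 / (6 * pi * 0.00087 * 6e-09)
D = 4.32288e-11 m^2/s = 43.229 um^2/s

43.229


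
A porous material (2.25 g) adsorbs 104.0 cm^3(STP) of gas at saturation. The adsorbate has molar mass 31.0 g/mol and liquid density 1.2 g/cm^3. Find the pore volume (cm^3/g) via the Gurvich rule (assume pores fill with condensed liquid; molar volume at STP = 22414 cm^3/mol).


Moles adsorbed n = V_ads / 22414 = 104.0 / 22414 = 4.639957e-03 mol
Liquid volume V_liq = n * M / rho_liq = 4.639957e-03 * 31.0 / 1.2 = 0.11987 cm^3
Specific pore volume V_pore = V_liq / m_sample = 0.11987 / 2.25
V_pore = 0.0533 cm^3/g

0.0533


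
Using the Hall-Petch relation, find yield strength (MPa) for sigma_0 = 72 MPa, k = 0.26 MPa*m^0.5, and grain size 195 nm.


d = 195 nm = 1.95e-07 m
sqrt(d) = 0.000441588
Hall-Petch contribution = k / sqrt(d) = 0.26 / 0.000441588 = 588.8 MPa
sigma = sigma_0 + k/sqrt(d) = 72 + 588.8 = 660.8 MPa

660.8


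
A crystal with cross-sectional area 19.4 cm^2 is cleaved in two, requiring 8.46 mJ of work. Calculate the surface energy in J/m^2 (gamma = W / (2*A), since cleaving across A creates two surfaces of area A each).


Convert: A = 19.4 cm^2 = 0.00194 m^2, W = 8.46 mJ = 0.00846 J
Cleaving exposes two faces of area A, so total new surface = 2*A and gamma = W / (2*A)
gamma = 0.00846 / (2 * 0.00194)
gamma = 2.18 J/m^2

2.18


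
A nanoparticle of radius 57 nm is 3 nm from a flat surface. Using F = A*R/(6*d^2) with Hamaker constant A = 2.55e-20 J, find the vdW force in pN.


Convert to SI: R = 57 nm = 5.7e-08 m, d = 3 nm = 3e-09 m
F = A * R / (6 * d^2)
F = 2.55e-20 * 5.7e-08 / (6 * (3e-09)^2)
F = 2.69167e-11 N = 26.917 pN

26.917


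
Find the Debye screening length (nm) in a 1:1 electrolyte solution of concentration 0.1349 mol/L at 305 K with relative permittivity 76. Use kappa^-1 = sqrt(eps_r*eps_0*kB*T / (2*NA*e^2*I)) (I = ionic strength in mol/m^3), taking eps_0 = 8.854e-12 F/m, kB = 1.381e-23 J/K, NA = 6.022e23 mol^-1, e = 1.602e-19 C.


Ionic strength I = 0.1349 * 1^2 * 1000 = 134.9 mol/m^3
kappa^-1 = sqrt(76 * 8.854e-12 * 1.381e-23 * 305 / (2 * 6.022e23 * (1.602e-19)^2 * 134.9))
kappa^-1 = 0.824 nm

0.824


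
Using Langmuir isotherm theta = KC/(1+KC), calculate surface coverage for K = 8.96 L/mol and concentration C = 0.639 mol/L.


Langmuir isotherm: theta = K*C / (1 + K*C)
K*C = 8.96 * 0.639 = 5.72544
theta = 5.72544 / (1 + 5.72544) = 5.72544 / 6.72544
theta = 0.8513

0.8513


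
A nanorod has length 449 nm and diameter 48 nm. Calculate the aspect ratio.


Aspect ratio AR = length / diameter
AR = 449 / 48
AR = 9.35

9.35


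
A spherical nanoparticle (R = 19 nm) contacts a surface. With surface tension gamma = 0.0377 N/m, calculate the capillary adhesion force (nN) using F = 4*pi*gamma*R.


Convert radius: R = 19 nm = 1.9e-08 m
F = 4 * pi * gamma * R
F = 4 * pi * 0.0377 * 1.9e-08
F = 9.00129e-09 N = 9.0013 nN

9.0013


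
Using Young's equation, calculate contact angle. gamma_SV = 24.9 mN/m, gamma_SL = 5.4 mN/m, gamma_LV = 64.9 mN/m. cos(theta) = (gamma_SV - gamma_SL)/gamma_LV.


cos(theta) = (gamma_SV - gamma_SL) / gamma_LV
cos(theta) = (24.9 - 5.4) / 64.9
cos(theta) = 0.300462
theta = arccos(0.300462) = 72.51 degrees

72.51


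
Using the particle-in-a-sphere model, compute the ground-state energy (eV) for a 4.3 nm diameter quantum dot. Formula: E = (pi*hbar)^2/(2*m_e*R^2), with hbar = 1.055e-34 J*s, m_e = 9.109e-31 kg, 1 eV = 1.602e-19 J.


Radius R = 4.3/2 = 2.15 nm = 2.15e-09 m
E = (pi * 1.055e-34)^2 / (2 * 9.109e-31 * (2.15e-09)^2)
E(J) = 1.30445e-20
E = E(J) / 1.602e-19 = 0.0814 eV

0.0814


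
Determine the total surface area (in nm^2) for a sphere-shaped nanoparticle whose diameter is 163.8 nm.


Radius r = 163.8/2 = 81.9 nm
Surface area SA = 4 * pi * r^2
SA = 4 * pi * (81.9)^2
SA = 84290.31 nm^2

84290.31


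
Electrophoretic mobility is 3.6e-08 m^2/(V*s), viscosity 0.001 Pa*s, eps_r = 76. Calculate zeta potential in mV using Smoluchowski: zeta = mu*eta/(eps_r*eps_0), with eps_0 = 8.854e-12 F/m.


Smoluchowski equation: zeta = mu * eta / (eps_r * eps_0)
zeta = 3.6e-08 * 0.001 / (76 * 8.854e-12)
zeta = 0.053499 V = 53.5 mV

53.5


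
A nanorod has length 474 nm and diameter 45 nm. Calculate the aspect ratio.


Aspect ratio AR = length / diameter
AR = 474 / 45
AR = 10.53

10.53


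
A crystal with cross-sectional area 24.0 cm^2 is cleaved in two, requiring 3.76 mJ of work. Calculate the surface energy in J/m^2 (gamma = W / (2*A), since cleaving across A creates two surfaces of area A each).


Convert: A = 24.0 cm^2 = 0.0024 m^2, W = 3.76 mJ = 0.00376 J
Cleaving exposes two faces of area A, so total new surface = 2*A and gamma = W / (2*A)
gamma = 0.00376 / (2 * 0.0024)
gamma = 0.783 J/m^2

0.783


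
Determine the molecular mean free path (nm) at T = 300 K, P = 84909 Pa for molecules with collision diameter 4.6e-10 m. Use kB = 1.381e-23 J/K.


Mean free path: lambda = kB*T / (sqrt(2) * pi * d^2 * P)
lambda = 1.381e-23 * 300 / (sqrt(2) * pi * (4.6e-10)^2 * 84909)
lambda = 5.19016e-08 m
lambda = 51.9 nm

51.9


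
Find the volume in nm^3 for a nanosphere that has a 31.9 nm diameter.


Radius r = 31.9/2 = 15.95 nm
Volume V = (4/3) * pi * r^3
V = (4/3) * pi * (15.95)^3
V = 16996.94 nm^3

16996.94


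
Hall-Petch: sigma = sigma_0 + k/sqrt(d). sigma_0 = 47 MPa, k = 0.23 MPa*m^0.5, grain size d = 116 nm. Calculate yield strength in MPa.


d = 116 nm = 1.16e-07 m
sqrt(d) = 0.0003405877
Hall-Petch contribution = k / sqrt(d) = 0.23 / 0.0003405877 = 675.3 MPa
sigma = sigma_0 + k/sqrt(d) = 47 + 675.3 = 722.3 MPa

722.3


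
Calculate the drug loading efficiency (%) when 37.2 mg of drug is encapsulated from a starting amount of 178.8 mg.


Drug loading efficiency = (drug loaded / drug initial) * 100
DLE = 37.2 / 178.8 * 100
DLE = 0.2081 * 100
DLE = 20.81%

20.81


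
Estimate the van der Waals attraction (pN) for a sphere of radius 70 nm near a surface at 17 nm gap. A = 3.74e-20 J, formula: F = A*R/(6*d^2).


Convert to SI: R = 70 nm = 7e-08 m, d = 17 nm = 1.7e-08 m
F = A * R / (6 * d^2)
F = 3.74e-20 * 7e-08 / (6 * (1.7e-08)^2)
F = 1.5098e-12 N = 1.51 pN

1.51


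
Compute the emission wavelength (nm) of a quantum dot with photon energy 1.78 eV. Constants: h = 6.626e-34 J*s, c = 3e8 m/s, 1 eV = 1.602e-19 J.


Convert energy: E = 1.78 eV = 1.78 * 1.602e-19 = 2.85156e-19 J
lambda = h*c / E = 6.626e-34 * 3e8 / 2.85156e-19
lambda = 6.97092e-07 m = 697.1 nm

697.1


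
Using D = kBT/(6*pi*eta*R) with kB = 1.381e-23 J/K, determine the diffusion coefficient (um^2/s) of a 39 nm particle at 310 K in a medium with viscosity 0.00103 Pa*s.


Radius R = 39/2 = 19.5 nm = 1.95e-08 m
D = kB*T / (6*pi*eta*R)
D = 1.381e-23 * 310 / (6 * pi * 0.00103 * 1.95e-08)
D = 1.13079e-11 m^2/s = 11.308 um^2/s

11.308


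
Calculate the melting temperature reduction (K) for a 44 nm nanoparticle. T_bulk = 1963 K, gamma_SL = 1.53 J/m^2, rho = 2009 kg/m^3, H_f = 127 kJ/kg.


Radius R = 44/2 = 22 nm = 2.2e-08 m
Convert H_f = 127 kJ/kg = 127000 J/kg
dT = 2 * gamma_SL * T_bulk / (rho * H_f * R)
dT = 2 * 1.53 * 1963 / (2009 * 127000 * 2.2e-08)
dT = 1070.1 K

1070.1


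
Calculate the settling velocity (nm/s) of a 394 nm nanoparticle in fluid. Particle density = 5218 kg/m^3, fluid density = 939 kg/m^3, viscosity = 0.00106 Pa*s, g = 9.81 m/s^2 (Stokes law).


Radius R = 394/2 nm = 1.97e-07 m
Density difference = 5218 - 939 = 4279 kg/m^3
v = 2 * R^2 * (rho_p - rho_f) * g / (9 * eta)
v = 2 * (1.97e-07)^2 * 4279 * 9.81 / (9 * 0.00106)
v = 3.41527e-07 m/s = 341.5273 nm/s

341.5273


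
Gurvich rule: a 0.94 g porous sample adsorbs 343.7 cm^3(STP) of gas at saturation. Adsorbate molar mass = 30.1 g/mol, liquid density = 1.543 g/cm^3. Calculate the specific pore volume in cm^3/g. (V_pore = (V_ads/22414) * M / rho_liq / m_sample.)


Moles adsorbed n = V_ads / 22414 = 343.7 / 22414 = 1.533417e-02 mol
Liquid volume V_liq = n * M / rho_liq = 1.533417e-02 * 30.1 / 1.543 = 0.29913 cm^3
Specific pore volume V_pore = V_liq / m_sample = 0.29913 / 0.94
V_pore = 0.3182 cm^3/g

0.3182


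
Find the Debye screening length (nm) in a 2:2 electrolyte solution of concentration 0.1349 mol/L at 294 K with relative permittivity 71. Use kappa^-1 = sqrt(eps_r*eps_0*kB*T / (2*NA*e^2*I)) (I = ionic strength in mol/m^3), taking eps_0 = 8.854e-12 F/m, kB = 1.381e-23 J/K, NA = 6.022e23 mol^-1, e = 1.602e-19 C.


Ionic strength I = 0.1349 * 2^2 * 1000 = 539.6 mol/m^3
kappa^-1 = sqrt(71 * 8.854e-12 * 1.381e-23 * 294 / (2 * 6.022e23 * (1.602e-19)^2 * 539.6))
kappa^-1 = 0.391 nm

0.391


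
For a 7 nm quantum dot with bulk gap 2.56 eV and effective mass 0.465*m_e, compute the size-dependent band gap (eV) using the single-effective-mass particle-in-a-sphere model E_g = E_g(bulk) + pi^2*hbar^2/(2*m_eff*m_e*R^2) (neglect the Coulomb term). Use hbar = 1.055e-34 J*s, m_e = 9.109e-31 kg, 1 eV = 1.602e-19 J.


Radius R = 7/2 nm = 3.5e-09 m
Confinement energy dE = pi^2 * hbar^2 / (2 * m_eff * m_e * R^2)
dE = pi^2 * (1.055e-34)^2 / (2 * 0.465 * 9.109e-31 * (3.5e-09)^2) J, divided by 1.602e-19 J/eV
dE = 0.0661 eV
Total band gap = E_g(bulk) + dE = 2.56 + 0.0661 = 2.6261 eV

2.6261


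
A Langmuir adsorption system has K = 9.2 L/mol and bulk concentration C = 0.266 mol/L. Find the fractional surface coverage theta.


Langmuir isotherm: theta = K*C / (1 + K*C)
K*C = 9.2 * 0.266 = 2.4472
theta = 2.4472 / (1 + 2.4472) = 2.4472 / 3.4472
theta = 0.7099

0.7099


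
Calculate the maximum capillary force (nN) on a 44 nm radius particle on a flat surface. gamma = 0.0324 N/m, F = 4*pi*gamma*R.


Convert radius: R = 44 nm = 4.4e-08 m
F = 4 * pi * gamma * R
F = 4 * pi * 0.0324 * 4.4e-08
F = 1.79146e-08 N = 17.9146 nN

17.9146


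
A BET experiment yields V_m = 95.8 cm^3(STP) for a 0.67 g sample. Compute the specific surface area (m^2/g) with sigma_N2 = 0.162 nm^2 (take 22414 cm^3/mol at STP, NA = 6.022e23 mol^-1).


Number of moles in monolayer = V_m / 22414 = 95.8 / 22414 = 0.00427411
Number of molecules = moles * NA = 0.00427411 * 6.022e23
SA = molecules * sigma / mass
SA = (95.8 / 22414) * 6.022e23 * 0.162e-18 / 0.67
SA = 622.3 m^2/g

622.3


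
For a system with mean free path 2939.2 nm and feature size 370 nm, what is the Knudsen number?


Knudsen number Kn = lambda / L
Kn = 2939.2 / 370
Kn = 7.9438

7.9438


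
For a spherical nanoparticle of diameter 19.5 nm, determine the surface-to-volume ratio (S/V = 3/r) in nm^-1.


Radius r = 19.5/2 = 9.75 nm
S/V = 3 / r = 3 / 9.75
S/V = 0.3077 nm^-1

0.3077


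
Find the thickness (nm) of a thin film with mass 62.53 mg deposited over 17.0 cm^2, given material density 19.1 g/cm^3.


Convert: m = 62.53 mg = 6.2530e-05 kg, A = 17.0 cm^2 = 1.7000e-03 m^2, rho = 19.1 g/cm^3 = 19100 kg/m^3
t = m / (A * rho)
t = 6.2530e-05 / (1.7000e-03 * 19100)
t = 1.9258e-06 m = 1925.8 nm

1925.8


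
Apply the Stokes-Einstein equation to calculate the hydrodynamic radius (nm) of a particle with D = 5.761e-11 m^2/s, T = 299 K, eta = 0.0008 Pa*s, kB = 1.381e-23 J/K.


Stokes-Einstein: R = kB*T / (6*pi*eta*D)
R = 1.381e-23 * 299 / (6 * pi * 0.0008 * 5.761e-11)
R = 4.75309e-09 m = 4.75 nm

4.75


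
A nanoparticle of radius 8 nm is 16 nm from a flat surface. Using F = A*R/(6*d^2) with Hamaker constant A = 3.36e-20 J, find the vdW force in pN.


Convert to SI: R = 8 nm = 8e-09 m, d = 16 nm = 1.6e-08 m
F = A * R / (6 * d^2)
F = 3.36e-20 * 8e-09 / (6 * (1.6e-08)^2)
F = 1.75e-13 N = 0.175 pN

0.175


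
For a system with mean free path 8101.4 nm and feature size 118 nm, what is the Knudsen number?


Knudsen number Kn = lambda / L
Kn = 8101.4 / 118
Kn = 68.6559

68.6559


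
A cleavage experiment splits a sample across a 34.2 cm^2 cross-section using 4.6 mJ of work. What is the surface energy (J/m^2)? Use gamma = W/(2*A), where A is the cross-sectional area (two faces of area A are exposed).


Convert: A = 34.2 cm^2 = 0.00342 m^2, W = 4.6 mJ = 0.0046 J
Cleaving exposes two faces of area A, so total new surface = 2*A and gamma = W / (2*A)
gamma = 0.0046 / (2 * 0.00342)
gamma = 0.673 J/m^2

0.673


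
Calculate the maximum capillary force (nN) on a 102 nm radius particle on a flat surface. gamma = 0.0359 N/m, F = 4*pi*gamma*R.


Convert radius: R = 102 nm = 1.02e-07 m
F = 4 * pi * gamma * R
F = 4 * pi * 0.0359 * 1.02e-07
F = 4.60155e-08 N = 46.0155 nN

46.0155


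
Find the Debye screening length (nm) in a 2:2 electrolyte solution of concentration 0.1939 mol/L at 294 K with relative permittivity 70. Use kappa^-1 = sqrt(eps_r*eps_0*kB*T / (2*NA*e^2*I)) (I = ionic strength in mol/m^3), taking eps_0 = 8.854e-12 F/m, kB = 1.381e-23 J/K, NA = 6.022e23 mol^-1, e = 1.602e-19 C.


Ionic strength I = 0.1939 * 2^2 * 1000 = 775.6 mol/m^3
kappa^-1 = sqrt(70 * 8.854e-12 * 1.381e-23 * 294 / (2 * 6.022e23 * (1.602e-19)^2 * 775.6))
kappa^-1 = 0.324 nm

0.324


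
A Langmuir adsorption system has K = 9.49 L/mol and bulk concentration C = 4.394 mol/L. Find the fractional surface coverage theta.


Langmuir isotherm: theta = K*C / (1 + K*C)
K*C = 9.49 * 4.394 = 41.69906
theta = 41.69906 / (1 + 41.69906) = 41.69906 / 42.69906
theta = 0.9766

0.9766


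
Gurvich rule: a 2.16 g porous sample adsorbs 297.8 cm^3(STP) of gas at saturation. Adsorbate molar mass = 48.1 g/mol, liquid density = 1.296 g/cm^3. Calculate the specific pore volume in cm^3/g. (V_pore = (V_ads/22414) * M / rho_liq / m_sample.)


Moles adsorbed n = V_ads / 22414 = 297.8 / 22414 = 1.328634e-02 mol
Liquid volume V_liq = n * M / rho_liq = 1.328634e-02 * 48.1 / 1.296 = 0.49311 cm^3
Specific pore volume V_pore = V_liq / m_sample = 0.49311 / 2.16
V_pore = 0.2283 cm^3/g

0.2283


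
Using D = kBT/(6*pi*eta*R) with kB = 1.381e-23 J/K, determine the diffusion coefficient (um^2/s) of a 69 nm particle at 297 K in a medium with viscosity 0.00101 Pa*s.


Radius R = 69/2 = 34.5 nm = 3.45e-08 m
D = kB*T / (6*pi*eta*R)
D = 1.381e-23 * 297 / (6 * pi * 0.00101 * 3.45e-08)
D = 6.24466e-12 m^2/s = 6.245 um^2/s

6.245


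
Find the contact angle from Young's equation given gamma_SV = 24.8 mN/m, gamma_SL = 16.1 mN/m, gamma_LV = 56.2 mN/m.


cos(theta) = (gamma_SV - gamma_SL) / gamma_LV
cos(theta) = (24.8 - 16.1) / 56.2
cos(theta) = 0.154804
theta = arccos(0.154804) = 81.09 degrees

81.09


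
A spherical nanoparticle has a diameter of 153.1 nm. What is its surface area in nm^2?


Radius r = 153.1/2 = 76.55 nm
Surface area SA = 4 * pi * r^2
SA = 4 * pi * (76.55)^2
SA = 73637.71 nm^2

73637.71


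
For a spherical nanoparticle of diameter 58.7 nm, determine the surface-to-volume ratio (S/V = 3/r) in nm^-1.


Radius r = 58.7/2 = 29.35 nm
S/V = 3 / r = 3 / 29.35
S/V = 0.1022 nm^-1

0.1022


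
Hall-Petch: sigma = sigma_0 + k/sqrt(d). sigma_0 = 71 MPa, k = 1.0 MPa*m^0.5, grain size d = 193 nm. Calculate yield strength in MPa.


d = 193 nm = 1.93e-07 m
sqrt(d) = 0.0004393177
Hall-Petch contribution = k / sqrt(d) = 1.0 / 0.0004393177 = 2276.3 MPa
sigma = sigma_0 + k/sqrt(d) = 71 + 2276.3 = 2347.3 MPa

2347.3


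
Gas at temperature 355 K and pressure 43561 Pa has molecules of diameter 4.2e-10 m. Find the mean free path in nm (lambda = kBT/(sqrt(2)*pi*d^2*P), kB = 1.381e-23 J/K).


Mean free path: lambda = kB*T / (sqrt(2) * pi * d^2 * P)
lambda = 1.381e-23 * 355 / (sqrt(2) * pi * (4.2e-10)^2 * 43561)
lambda = 1.43602e-07 m
lambda = 143.6 nm

143.6


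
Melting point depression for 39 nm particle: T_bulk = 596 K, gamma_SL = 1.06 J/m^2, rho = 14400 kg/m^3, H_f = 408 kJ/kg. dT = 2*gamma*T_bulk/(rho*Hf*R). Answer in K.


Radius R = 39/2 = 19.5 nm = 1.95e-08 m
Convert H_f = 408 kJ/kg = 408000 J/kg
dT = 2 * gamma_SL * T_bulk / (rho * H_f * R)
dT = 2 * 1.06 * 596 / (14400 * 408000 * 1.95e-08)
dT = 11.0 K

11.0


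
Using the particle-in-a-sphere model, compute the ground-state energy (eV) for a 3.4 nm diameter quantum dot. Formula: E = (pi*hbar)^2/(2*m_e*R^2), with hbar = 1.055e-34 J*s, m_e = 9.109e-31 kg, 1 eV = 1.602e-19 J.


Radius R = 3.4/2 = 1.7 nm = 1.7e-09 m
E = (pi * 1.055e-34)^2 / (2 * 9.109e-31 * (1.7e-09)^2)
E(J) = 2.08644e-20
E = E(J) / 1.602e-19 = 0.1302 eV

0.1302


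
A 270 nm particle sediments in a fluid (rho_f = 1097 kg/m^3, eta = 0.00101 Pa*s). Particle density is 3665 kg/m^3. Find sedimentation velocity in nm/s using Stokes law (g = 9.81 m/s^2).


Radius R = 270/2 nm = 1.35e-07 m
Density difference = 3665 - 1097 = 2568 kg/m^3
v = 2 * R^2 * (rho_p - rho_f) * g / (9 * eta)
v = 2 * (1.35e-07)^2 * 2568 * 9.81 / (9 * 0.00101)
v = 1.01018e-07 m/s = 101.0177 nm/s

101.0177


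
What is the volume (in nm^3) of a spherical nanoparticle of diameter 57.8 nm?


Radius r = 57.8/2 = 28.9 nm
Volume V = (4/3) * pi * r^3
V = (4/3) * pi * (28.9)^3
V = 101107.21 nm^3

101107.21


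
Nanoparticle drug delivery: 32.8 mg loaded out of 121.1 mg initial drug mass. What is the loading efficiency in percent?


Drug loading efficiency = (drug loaded / drug initial) * 100
DLE = 32.8 / 121.1 * 100
DLE = 0.2709 * 100
DLE = 27.09%

27.09


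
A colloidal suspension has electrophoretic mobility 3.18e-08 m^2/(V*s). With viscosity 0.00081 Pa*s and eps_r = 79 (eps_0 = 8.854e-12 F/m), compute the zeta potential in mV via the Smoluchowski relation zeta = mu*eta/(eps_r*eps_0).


Smoluchowski equation: zeta = mu * eta / (eps_r * eps_0)
zeta = 3.18e-08 * 0.00081 / (79 * 8.854e-12)
zeta = 0.036825 V = 36.83 mV

36.83


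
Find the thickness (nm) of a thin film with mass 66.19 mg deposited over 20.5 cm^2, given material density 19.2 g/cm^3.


Convert: m = 66.19 mg = 6.6190e-05 kg, A = 20.5 cm^2 = 2.0500e-03 m^2, rho = 19.2 g/cm^3 = 19200 kg/m^3
t = m / (A * rho)
t = 6.6190e-05 / (2.0500e-03 * 19200)
t = 1.6817e-06 m = 1681.7 nm

1681.7


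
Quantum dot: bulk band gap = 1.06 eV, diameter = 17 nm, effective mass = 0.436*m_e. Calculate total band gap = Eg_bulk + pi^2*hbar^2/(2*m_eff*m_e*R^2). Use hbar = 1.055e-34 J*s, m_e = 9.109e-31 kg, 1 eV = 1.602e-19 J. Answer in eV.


Radius R = 17/2 nm = 8.5e-09 m
Confinement energy dE = pi^2 * hbar^2 / (2 * m_eff * m_e * R^2)
dE = pi^2 * (1.055e-34)^2 / (2 * 0.436 * 9.109e-31 * (8.5e-09)^2) J, divided by 1.602e-19 J/eV
dE = 0.0119 eV
Total band gap = E_g(bulk) + dE = 1.06 + 0.0119 = 1.0719 eV

1.0719


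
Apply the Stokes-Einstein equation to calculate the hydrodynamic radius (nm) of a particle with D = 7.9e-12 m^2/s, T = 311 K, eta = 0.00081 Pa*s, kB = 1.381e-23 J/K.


Stokes-Einstein: R = kB*T / (6*pi*eta*D)
R = 1.381e-23 * 311 / (6 * pi * 0.00081 * 7.9e-12)
R = 3.56074e-08 m = 35.61 nm

35.61


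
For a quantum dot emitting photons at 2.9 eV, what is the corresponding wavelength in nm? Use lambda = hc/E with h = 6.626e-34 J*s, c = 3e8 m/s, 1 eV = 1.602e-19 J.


Convert energy: E = 2.9 eV = 2.9 * 1.602e-19 = 4.6458e-19 J
lambda = h*c / E = 6.626e-34 * 3e8 / 4.6458e-19
lambda = 4.2787e-07 m = 427.9 nm

427.9


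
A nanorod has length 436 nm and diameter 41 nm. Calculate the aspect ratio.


Aspect ratio AR = length / diameter
AR = 436 / 41
AR = 10.63

10.63


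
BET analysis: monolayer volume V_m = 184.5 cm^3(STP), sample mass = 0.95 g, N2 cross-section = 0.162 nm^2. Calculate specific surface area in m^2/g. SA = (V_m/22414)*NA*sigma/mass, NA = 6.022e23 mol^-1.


Number of moles in monolayer = V_m / 22414 = 184.5 / 22414 = 0.00823146
Number of molecules = moles * NA = 0.00823146 * 6.022e23
SA = molecules * sigma / mass
SA = (184.5 / 22414) * 6.022e23 * 0.162e-18 / 0.95
SA = 845.3 m^2/g

845.3


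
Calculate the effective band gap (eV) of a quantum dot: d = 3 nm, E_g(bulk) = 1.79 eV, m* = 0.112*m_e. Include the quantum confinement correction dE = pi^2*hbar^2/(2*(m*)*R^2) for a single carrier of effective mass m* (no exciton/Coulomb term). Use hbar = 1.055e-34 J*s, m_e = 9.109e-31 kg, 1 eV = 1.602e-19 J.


Radius R = 3/2 nm = 1.5e-09 m
Confinement energy dE = pi^2 * hbar^2 / (2 * m_eff * m_e * R^2)
dE = pi^2 * (1.055e-34)^2 / (2 * 0.112 * 9.109e-31 * (1.5e-09)^2) J, divided by 1.602e-19 J/eV
dE = 1.4936 eV
Total band gap = E_g(bulk) + dE = 1.79 + 1.4936 = 3.2836 eV

3.2836


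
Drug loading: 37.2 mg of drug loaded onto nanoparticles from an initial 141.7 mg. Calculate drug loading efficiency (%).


Drug loading efficiency = (drug loaded / drug initial) * 100
DLE = 37.2 / 141.7 * 100
DLE = 0.2625 * 100
DLE = 26.25%

26.25


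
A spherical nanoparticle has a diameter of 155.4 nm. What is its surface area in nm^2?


Radius r = 155.4/2 = 77.7 nm
Surface area SA = 4 * pi * r^2
SA = 4 * pi * (77.7)^2
SA = 75866.82 nm^2

75866.82


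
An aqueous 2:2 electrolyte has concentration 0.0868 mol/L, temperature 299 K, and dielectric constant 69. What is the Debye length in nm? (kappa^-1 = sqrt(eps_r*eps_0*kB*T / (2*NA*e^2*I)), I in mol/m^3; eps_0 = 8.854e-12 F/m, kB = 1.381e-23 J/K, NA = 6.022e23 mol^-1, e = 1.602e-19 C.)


Ionic strength I = 0.0868 * 2^2 * 1000 = 347.2 mol/m^3
kappa^-1 = sqrt(69 * 8.854e-12 * 1.381e-23 * 299 / (2 * 6.022e23 * (1.602e-19)^2 * 347.2))
kappa^-1 = 0.485 nm

0.485


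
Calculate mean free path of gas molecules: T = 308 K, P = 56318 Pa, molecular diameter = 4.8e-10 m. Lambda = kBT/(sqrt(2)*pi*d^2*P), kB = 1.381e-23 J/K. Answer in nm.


Mean free path: lambda = kB*T / (sqrt(2) * pi * d^2 * P)
lambda = 1.381e-23 * 308 / (sqrt(2) * pi * (4.8e-10)^2 * 56318)
lambda = 7.37819e-08 m
lambda = 73.78 nm

73.78


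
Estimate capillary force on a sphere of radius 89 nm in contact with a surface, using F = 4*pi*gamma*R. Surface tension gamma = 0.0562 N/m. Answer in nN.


Convert radius: R = 89 nm = 8.9e-08 m
F = 4 * pi * gamma * R
F = 4 * pi * 0.0562 * 8.9e-08
F = 6.28545e-08 N = 62.8545 nN

62.8545


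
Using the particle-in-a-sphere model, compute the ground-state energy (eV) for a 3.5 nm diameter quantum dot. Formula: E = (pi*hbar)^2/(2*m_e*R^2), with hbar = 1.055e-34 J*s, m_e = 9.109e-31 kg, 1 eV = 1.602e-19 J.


Radius R = 3.5/2 = 1.75 nm = 1.75e-09 m
E = (pi * 1.055e-34)^2 / (2 * 9.109e-31 * (1.75e-09)^2)
E(J) = 1.96892e-20
E = E(J) / 1.602e-19 = 0.1229 eV

0.1229


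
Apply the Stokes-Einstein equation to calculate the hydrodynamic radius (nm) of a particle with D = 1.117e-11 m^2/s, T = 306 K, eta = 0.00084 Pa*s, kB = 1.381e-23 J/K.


Stokes-Einstein: R = kB*T / (6*pi*eta*D)
R = 1.381e-23 * 306 / (6 * pi * 0.00084 * 1.117e-11)
R = 2.38936e-08 m = 23.89 nm

23.89


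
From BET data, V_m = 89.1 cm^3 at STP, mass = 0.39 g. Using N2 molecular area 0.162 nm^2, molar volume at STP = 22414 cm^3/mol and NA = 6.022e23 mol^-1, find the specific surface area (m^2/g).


Number of moles in monolayer = V_m / 22414 = 89.1 / 22414 = 0.00397519
Number of molecules = moles * NA = 0.00397519 * 6.022e23
SA = molecules * sigma / mass
SA = (89.1 / 22414) * 6.022e23 * 0.162e-18 / 0.39
SA = 994.4 m^2/g

994.4


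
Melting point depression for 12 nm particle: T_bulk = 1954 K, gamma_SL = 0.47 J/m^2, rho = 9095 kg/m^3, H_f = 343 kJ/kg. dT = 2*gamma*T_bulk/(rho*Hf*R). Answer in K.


Radius R = 12/2 = 6 nm = 6e-09 m
Convert H_f = 343 kJ/kg = 343000 J/kg
dT = 2 * gamma_SL * T_bulk / (rho * H_f * R)
dT = 2 * 0.47 * 1954 / (9095 * 343000 * 6e-09)
dT = 98.1 K

98.1


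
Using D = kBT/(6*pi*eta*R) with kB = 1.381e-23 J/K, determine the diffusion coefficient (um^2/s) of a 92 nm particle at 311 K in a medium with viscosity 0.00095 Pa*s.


Radius R = 92/2 = 46 nm = 4.6e-08 m
D = kB*T / (6*pi*eta*R)
D = 1.381e-23 * 311 / (6 * pi * 0.00095 * 4.6e-08)
D = 5.21401e-12 m^2/s = 5.214 um^2/s

5.214


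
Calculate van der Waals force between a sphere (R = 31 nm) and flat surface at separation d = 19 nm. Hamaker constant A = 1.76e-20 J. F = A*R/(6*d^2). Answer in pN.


Convert to SI: R = 31 nm = 3.1e-08 m, d = 19 nm = 1.9e-08 m
F = A * R / (6 * d^2)
F = 1.76e-20 * 3.1e-08 / (6 * (1.9e-08)^2)
F = 2.51893e-13 N = 0.252 pN

0.252


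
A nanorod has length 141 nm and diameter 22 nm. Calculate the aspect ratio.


Aspect ratio AR = length / diameter
AR = 141 / 22
AR = 6.41

6.41


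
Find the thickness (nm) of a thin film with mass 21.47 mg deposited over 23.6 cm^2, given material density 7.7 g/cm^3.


Convert: m = 21.47 mg = 2.1470e-05 kg, A = 23.6 cm^2 = 2.3600e-03 m^2, rho = 7.7 g/cm^3 = 7700 kg/m^3
t = m / (A * rho)
t = 2.1470e-05 / (2.3600e-03 * 7700)
t = 1.1815e-06 m = 1181.5 nm

1181.5


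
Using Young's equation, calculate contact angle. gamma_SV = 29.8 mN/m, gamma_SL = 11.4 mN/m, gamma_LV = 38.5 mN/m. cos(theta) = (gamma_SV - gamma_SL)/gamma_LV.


cos(theta) = (gamma_SV - gamma_SL) / gamma_LV
cos(theta) = (29.8 - 11.4) / 38.5
cos(theta) = 0.477922
theta = arccos(0.477922) = 61.45 degrees

61.45


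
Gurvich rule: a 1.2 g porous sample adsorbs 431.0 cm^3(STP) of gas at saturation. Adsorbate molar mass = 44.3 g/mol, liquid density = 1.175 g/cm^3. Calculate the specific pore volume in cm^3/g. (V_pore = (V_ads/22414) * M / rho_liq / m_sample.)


Moles adsorbed n = V_ads / 22414 = 431.0 / 22414 = 1.922905e-02 mol
Liquid volume V_liq = n * M / rho_liq = 1.922905e-02 * 44.3 / 1.175 = 0.72498 cm^3
Specific pore volume V_pore = V_liq / m_sample = 0.72498 / 1.2
V_pore = 0.6041 cm^3/g

0.6041


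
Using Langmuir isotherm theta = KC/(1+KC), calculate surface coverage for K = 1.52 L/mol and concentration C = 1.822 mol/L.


Langmuir isotherm: theta = K*C / (1 + K*C)
K*C = 1.52 * 1.822 = 2.76944
theta = 2.76944 / (1 + 2.76944) = 2.76944 / 3.76944
theta = 0.7347

0.7347


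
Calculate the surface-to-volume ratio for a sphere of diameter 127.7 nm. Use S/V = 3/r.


Radius r = 127.7/2 = 63.85 nm
S/V = 3 / r = 3 / 63.85
S/V = 0.047 nm^-1

0.047


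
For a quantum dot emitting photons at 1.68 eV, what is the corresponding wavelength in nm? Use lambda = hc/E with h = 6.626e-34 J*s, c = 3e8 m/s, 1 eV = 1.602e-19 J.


Convert energy: E = 1.68 eV = 1.68 * 1.602e-19 = 2.69136e-19 J
lambda = h*c / E = 6.626e-34 * 3e8 / 2.69136e-19
lambda = 7.38586e-07 m = 738.6 nm

738.6


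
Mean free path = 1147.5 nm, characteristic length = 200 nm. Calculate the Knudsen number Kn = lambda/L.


Knudsen number Kn = lambda / L
Kn = 1147.5 / 200
Kn = 5.7375

5.7375


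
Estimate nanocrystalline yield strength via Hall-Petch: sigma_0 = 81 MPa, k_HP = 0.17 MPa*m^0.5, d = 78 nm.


d = 78 nm = 7.8e-08 m
sqrt(d) = 0.0002792848
Hall-Petch contribution = k / sqrt(d) = 0.17 / 0.0002792848 = 608.7 MPa
sigma = sigma_0 + k/sqrt(d) = 81 + 608.7 = 689.7 MPa

689.7


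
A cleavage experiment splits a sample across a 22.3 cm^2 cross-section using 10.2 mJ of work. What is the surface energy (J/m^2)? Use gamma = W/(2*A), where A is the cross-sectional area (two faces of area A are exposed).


Convert: A = 22.3 cm^2 = 0.00223 m^2, W = 10.2 mJ = 0.0102 J
Cleaving exposes two faces of area A, so total new surface = 2*A and gamma = W / (2*A)
gamma = 0.0102 / (2 * 0.00223)
gamma = 2.287 J/m^2

2.287


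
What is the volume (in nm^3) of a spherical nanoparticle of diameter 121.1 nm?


Radius r = 121.1/2 = 60.55 nm
Volume V = (4/3) * pi * r^3
V = (4/3) * pi * (60.55)^3
V = 929888.87 nm^3

929888.87


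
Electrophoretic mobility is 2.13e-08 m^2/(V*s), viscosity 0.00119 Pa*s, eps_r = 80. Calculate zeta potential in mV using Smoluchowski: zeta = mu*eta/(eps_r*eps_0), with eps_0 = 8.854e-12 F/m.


Smoluchowski equation: zeta = mu * eta / (eps_r * eps_0)
zeta = 2.13e-08 * 0.00119 / (80 * 8.854e-12)
zeta = 0.035785 V = 35.78 mV

35.78


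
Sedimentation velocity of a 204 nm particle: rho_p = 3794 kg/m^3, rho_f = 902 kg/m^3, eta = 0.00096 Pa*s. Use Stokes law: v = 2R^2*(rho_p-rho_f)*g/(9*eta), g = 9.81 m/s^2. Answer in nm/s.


Radius R = 204/2 nm = 1.02e-07 m
Density difference = 3794 - 902 = 2892 kg/m^3
v = 2 * R^2 * (rho_p - rho_f) * g / (9 * eta)
v = 2 * (1.02e-07)^2 * 2892 * 9.81 / (9 * 0.00096)
v = 6.83257e-08 m/s = 68.3257 nm/s

68.3257


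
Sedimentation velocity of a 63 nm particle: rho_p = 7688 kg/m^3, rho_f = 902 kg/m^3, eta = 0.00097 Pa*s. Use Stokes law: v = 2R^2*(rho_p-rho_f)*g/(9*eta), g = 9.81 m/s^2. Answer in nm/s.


Radius R = 63/2 nm = 3.15e-08 m
Density difference = 7688 - 902 = 6786 kg/m^3
v = 2 * R^2 * (rho_p - rho_f) * g / (9 * eta)
v = 2 * (3.15e-08)^2 * 6786 * 9.81 / (9 * 0.00097)
v = 1.51328e-08 m/s = 15.1328 nm/s

15.1328


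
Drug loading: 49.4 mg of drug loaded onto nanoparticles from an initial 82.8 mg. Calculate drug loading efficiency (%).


Drug loading efficiency = (drug loaded / drug initial) * 100
DLE = 49.4 / 82.8 * 100
DLE = 0.5966 * 100
DLE = 59.66%

59.66


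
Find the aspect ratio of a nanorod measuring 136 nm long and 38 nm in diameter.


Aspect ratio AR = length / diameter
AR = 136 / 38
AR = 3.58

3.58


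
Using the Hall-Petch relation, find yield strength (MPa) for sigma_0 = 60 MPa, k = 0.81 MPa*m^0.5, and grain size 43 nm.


d = 43 nm = 4.3e-08 m
sqrt(d) = 0.0002073644
Hall-Petch contribution = k / sqrt(d) = 0.81 / 0.0002073644 = 3906.2 MPa
sigma = sigma_0 + k/sqrt(d) = 60 + 3906.2 = 3966.2 MPa

3966.2


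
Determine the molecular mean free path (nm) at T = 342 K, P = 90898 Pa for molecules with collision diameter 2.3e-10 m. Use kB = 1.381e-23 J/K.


Mean free path: lambda = kB*T / (sqrt(2) * pi * d^2 * P)
lambda = 1.381e-23 * 342 / (sqrt(2) * pi * (2.3e-10)^2 * 90898)
lambda = 2.21078e-07 m
lambda = 221.08 nm

221.08


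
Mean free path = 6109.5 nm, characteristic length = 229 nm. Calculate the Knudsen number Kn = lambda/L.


Knudsen number Kn = lambda / L
Kn = 6109.5 / 229
Kn = 26.679

26.679


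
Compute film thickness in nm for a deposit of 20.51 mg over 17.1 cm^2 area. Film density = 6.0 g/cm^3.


Convert: m = 20.51 mg = 2.0510e-05 kg, A = 17.1 cm^2 = 1.7100e-03 m^2, rho = 6.0 g/cm^3 = 6000 kg/m^3
t = m / (A * rho)
t = 2.0510e-05 / (1.7100e-03 * 6000)
t = 1.9990e-06 m = 1999.0 nm

1999.0


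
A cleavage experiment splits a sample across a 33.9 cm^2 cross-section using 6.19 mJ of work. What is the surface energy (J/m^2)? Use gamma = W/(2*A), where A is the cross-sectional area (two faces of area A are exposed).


Convert: A = 33.9 cm^2 = 0.00339 m^2, W = 6.19 mJ = 0.00619 J
Cleaving exposes two faces of area A, so total new surface = 2*A and gamma = W / (2*A)
gamma = 0.00619 / (2 * 0.00339)
gamma = 0.913 J/m^2

0.913


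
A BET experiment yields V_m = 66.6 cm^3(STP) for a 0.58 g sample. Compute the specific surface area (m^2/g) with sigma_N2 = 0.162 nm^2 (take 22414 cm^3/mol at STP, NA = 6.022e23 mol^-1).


Number of moles in monolayer = V_m / 22414 = 66.6 / 22414 = 0.00297136
Number of molecules = moles * NA = 0.00297136 * 6.022e23
SA = molecules * sigma / mass
SA = (66.6 / 22414) * 6.022e23 * 0.162e-18 / 0.58
SA = 499.8 m^2/g

499.8


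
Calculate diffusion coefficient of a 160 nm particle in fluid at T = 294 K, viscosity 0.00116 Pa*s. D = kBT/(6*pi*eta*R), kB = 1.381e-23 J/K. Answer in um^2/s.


Radius R = 160/2 = 80 nm = 8e-08 m
D = kB*T / (6*pi*eta*R)
D = 1.381e-23 * 294 / (6 * pi * 0.00116 * 8e-08)
D = 2.32109e-12 m^2/s = 2.321 um^2/s

2.321


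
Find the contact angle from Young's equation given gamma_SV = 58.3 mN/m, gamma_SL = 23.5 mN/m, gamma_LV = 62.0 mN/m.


cos(theta) = (gamma_SV - gamma_SL) / gamma_LV
cos(theta) = (58.3 - 23.5) / 62.0
cos(theta) = 0.56129
theta = arccos(0.56129) = 55.85 degrees

55.85


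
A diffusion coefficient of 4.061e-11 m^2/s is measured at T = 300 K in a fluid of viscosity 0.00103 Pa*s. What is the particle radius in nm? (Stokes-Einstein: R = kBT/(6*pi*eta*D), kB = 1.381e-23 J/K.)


Stokes-Einstein: R = kB*T / (6*pi*eta*D)
R = 1.381e-23 * 300 / (6 * pi * 0.00103 * 4.061e-11)
R = 5.25465e-09 m = 5.25 nm

5.25


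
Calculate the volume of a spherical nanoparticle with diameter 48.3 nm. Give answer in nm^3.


Radius r = 48.3/2 = 24.15 nm
Volume V = (4/3) * pi * r^3
V = (4/3) * pi * (24.15)^3
V = 58998.37 nm^3

58998.37


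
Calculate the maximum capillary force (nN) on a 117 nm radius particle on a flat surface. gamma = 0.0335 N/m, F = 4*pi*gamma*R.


Convert radius: R = 117 nm = 1.17e-07 m
F = 4 * pi * gamma * R
F = 4 * pi * 0.0335 * 1.17e-07
F = 4.92539e-08 N = 49.2539 nN

49.2539


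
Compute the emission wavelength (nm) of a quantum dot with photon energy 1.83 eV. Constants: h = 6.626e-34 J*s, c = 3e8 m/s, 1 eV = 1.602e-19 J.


Convert energy: E = 1.83 eV = 1.83 * 1.602e-19 = 2.93166e-19 J
lambda = h*c / E = 6.626e-34 * 3e8 / 2.93166e-19
lambda = 6.78046e-07 m = 678.0 nm

678.0


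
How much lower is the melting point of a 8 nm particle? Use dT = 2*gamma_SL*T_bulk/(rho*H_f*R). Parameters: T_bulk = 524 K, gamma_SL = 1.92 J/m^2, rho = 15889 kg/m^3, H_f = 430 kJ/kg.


Radius R = 8/2 = 4 nm = 4e-09 m
Convert H_f = 430 kJ/kg = 430000 J/kg
dT = 2 * gamma_SL * T_bulk / (rho * H_f * R)
dT = 2 * 1.92 * 524 / (15889 * 430000 * 4e-09)
dT = 73.6 K

73.6


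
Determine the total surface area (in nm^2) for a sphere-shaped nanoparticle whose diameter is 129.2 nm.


Radius r = 129.2/2 = 64.6 nm
Surface area SA = 4 * pi * r^2
SA = 4 * pi * (64.6)^2
SA = 52441.48 nm^2

52441.48


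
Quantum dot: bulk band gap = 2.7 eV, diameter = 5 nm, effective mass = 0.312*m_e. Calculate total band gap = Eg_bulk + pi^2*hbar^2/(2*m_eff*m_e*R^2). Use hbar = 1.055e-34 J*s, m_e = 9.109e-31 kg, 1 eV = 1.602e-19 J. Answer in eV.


Radius R = 5/2 nm = 2.5e-09 m
Confinement energy dE = pi^2 * hbar^2 / (2 * m_eff * m_e * R^2)
dE = pi^2 * (1.055e-34)^2 / (2 * 0.312 * 9.109e-31 * (2.5e-09)^2) J, divided by 1.602e-19 J/eV
dE = 0.193 eV
Total band gap = E_g(bulk) + dE = 2.7 + 0.193 = 2.893 eV

2.893


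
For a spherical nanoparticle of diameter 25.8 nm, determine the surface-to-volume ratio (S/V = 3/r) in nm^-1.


Radius r = 25.8/2 = 12.9 nm
S/V = 3 / r = 3 / 12.9
S/V = 0.2326 nm^-1

0.2326


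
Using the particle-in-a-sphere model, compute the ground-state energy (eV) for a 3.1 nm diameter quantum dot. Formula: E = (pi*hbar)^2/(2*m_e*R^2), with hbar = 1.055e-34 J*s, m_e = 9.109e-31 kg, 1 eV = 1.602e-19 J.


Radius R = 3.1/2 = 1.55 nm = 1.55e-09 m
E = (pi * 1.055e-34)^2 / (2 * 9.109e-31 * (1.55e-09)^2)
E(J) = 2.50981e-20
E = E(J) / 1.602e-19 = 0.1567 eV

0.1567


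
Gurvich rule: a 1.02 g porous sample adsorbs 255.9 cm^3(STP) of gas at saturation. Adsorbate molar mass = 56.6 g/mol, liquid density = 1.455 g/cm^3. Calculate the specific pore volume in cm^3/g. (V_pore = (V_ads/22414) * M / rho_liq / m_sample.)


Moles adsorbed n = V_ads / 22414 = 255.9 / 22414 = 1.141697e-02 mol
Liquid volume V_liq = n * M / rho_liq = 1.141697e-02 * 56.6 / 1.455 = 0.44412 cm^3
Specific pore volume V_pore = V_liq / m_sample = 0.44412 / 1.02
V_pore = 0.4354 cm^3/g

0.4354


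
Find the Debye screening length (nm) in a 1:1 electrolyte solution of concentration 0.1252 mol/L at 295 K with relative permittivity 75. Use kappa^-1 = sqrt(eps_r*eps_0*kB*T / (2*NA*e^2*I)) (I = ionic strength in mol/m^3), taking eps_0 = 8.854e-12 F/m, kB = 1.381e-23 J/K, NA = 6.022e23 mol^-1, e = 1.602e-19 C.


Ionic strength I = 0.1252 * 1^2 * 1000 = 125.2 mol/m^3
kappa^-1 = sqrt(75 * 8.854e-12 * 1.381e-23 * 295 / (2 * 6.022e23 * (1.602e-19)^2 * 125.2))
kappa^-1 = 0.836 nm

0.836


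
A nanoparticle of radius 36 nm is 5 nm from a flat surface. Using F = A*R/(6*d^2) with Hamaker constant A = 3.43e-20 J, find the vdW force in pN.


Convert to SI: R = 36 nm = 3.6e-08 m, d = 5 nm = 5e-09 m
F = A * R / (6 * d^2)
F = 3.43e-20 * 3.6e-08 / (6 * (5e-09)^2)
F = 8.232e-12 N = 8.232 pN

8.232


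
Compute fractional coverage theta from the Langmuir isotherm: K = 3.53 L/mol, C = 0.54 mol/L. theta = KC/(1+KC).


Langmuir isotherm: theta = K*C / (1 + K*C)
K*C = 3.53 * 0.54 = 1.9062
theta = 1.9062 / (1 + 1.9062) = 1.9062 / 2.9062
theta = 0.6559

0.6559


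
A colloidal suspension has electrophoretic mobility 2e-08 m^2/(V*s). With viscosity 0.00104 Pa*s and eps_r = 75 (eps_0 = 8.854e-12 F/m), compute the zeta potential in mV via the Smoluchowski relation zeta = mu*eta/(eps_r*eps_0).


Smoluchowski equation: zeta = mu * eta / (eps_r * eps_0)
zeta = 2e-08 * 0.00104 / (75 * 8.854e-12)
zeta = 0.031323 V = 31.32 mV

31.32


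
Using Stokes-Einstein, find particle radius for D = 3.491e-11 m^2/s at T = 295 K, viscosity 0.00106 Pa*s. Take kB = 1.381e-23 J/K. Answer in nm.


Stokes-Einstein: R = kB*T / (6*pi*eta*D)
R = 1.381e-23 * 295 / (6 * pi * 0.00106 * 3.491e-11)
R = 5.84062e-09 m = 5.84 nm

5.84


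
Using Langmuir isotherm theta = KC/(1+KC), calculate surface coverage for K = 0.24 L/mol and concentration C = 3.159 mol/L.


Langmuir isotherm: theta = K*C / (1 + K*C)
K*C = 0.24 * 3.159 = 0.75816
theta = 0.75816 / (1 + 0.75816) = 0.75816 / 1.75816
theta = 0.4312

0.4312


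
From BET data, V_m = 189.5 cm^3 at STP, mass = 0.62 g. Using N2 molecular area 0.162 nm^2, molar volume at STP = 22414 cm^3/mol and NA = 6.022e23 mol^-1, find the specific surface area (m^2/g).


Number of moles in monolayer = V_m / 22414 = 189.5 / 22414 = 0.00845454
Number of molecules = moles * NA = 0.00845454 * 6.022e23
SA = molecules * sigma / mass
SA = (189.5 / 22414) * 6.022e23 * 0.162e-18 / 0.62
SA = 1330.3 m^2/g

1330.3


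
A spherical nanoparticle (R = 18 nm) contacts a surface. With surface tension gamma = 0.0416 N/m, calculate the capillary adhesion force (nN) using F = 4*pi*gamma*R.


Convert radius: R = 18 nm = 1.8e-08 m
F = 4 * pi * gamma * R
F = 4 * pi * 0.0416 * 1.8e-08
F = 9.4097e-09 N = 9.4097 nN

9.4097


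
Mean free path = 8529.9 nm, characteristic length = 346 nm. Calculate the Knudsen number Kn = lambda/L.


Knudsen number Kn = lambda / L
Kn = 8529.9 / 346
Kn = 24.6529

24.6529


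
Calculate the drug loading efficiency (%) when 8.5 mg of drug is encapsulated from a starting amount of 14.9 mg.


Drug loading efficiency = (drug loaded / drug initial) * 100
DLE = 8.5 / 14.9 * 100
DLE = 0.5705 * 100
DLE = 57.05%

57.05


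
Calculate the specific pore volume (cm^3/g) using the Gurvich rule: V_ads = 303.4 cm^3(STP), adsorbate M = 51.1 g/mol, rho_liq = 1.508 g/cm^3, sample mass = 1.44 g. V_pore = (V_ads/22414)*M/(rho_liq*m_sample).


Moles adsorbed n = V_ads / 22414 = 303.4 / 22414 = 1.353618e-02 mol
Liquid volume V_liq = n * M / rho_liq = 1.353618e-02 * 51.1 / 1.508 = 0.45869 cm^3
Specific pore volume V_pore = V_liq / m_sample = 0.45869 / 1.44
V_pore = 0.3185 cm^3/g

0.3185
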